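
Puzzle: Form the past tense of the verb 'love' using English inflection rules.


Apply rule: Add -d (word ends in -e). 'love' becomes 'loved'.

loved


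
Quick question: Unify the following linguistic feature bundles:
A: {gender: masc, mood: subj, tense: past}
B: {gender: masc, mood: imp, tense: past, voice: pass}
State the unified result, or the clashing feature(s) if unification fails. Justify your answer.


Compare features:
gender: A=masc vs B=masc -> unified: masc
mood: A=subj vs B=imp -> CLASH
tense: A=past vs B=past -> unified: past
voice: A=_ vs B=pass -> unified: pass
Clash detected on feature 'mood' (subj vs imp); unification fails.

CLASH on 'mood' (subj vs imp)


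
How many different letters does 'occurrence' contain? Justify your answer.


Unique letters in 'occurrence': {c, e, n, o, r, u} = 6 distinct letters.

6


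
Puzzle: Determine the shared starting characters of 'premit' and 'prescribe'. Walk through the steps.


Compare from the start: 3 characters match: 'pre'. Mismatch at position 4: 'm' vs 's'.

pre


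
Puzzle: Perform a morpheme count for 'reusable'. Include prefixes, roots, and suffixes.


Decomposition: re- (prefix) + use (root) + -able (suffix) = 3 morpheme(s)

3 morphemes


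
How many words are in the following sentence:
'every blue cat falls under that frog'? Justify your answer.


Split into words: every | blue | cat | falls | under | that | frog = 7 words.

7


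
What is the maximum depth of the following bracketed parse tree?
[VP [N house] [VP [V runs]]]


Count bracket nesting levels:
'[' at pos 0: depth = 1
'[' at pos 4: depth = 2
'[' at pos 14: depth = 2
'[' at pos 18: depth = 3
Maximum depth reached: 3

3


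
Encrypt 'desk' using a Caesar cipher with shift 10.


Shift each letter by 10: d -> n, e -> o, s -> c, k -> u. Result: 'nocu'.

nocu


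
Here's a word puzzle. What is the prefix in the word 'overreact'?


The word 'overreact' = 'over' (prefix) + 'react' (root). The prefix is 'over'.

over


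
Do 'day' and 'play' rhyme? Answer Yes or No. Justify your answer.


Rime (stressed vowel + following sounds) of 'day': -ay = /eɪ/
Rime of 'play': -ay = /eɪ/
/eɪ/ and /eɪ/ are the same ending sound, so the words rhyme.

Yes


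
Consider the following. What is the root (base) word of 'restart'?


Remove prefix 're' from 'restart' to get root 'start'.

start


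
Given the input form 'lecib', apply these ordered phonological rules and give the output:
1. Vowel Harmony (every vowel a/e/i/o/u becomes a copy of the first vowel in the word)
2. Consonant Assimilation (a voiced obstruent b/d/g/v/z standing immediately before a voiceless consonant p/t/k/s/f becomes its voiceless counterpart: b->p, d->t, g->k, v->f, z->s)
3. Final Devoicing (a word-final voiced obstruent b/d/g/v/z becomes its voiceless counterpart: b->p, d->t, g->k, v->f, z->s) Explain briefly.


Starting form: 'lecib'
Rule 1: Vowel Harmony: all vowels become 'e' (matching first vowel). 'lecib' -> 'leceb'
Rule 2: Consonant Assimilation: no voiced obstruent (b/d/g/v/z) stands immediately before a voiceless consonant (p/t/k/s/f). No change.
Rule 3: Final Devoicing: word-final voiced obstruent 'b' becomes voiceless 'p'. 'leceb' -> 'lecep'
Final form: 'lecep'

lecep


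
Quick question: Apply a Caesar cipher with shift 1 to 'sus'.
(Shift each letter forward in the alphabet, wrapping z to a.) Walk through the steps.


Shift each letter by 1: s -> t, u -> v, s -> t. Result: 'tvt'.

tvt


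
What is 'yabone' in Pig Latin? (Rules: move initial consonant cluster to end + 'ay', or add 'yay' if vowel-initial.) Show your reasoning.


'yabone': move consonant cluster 'y' to end and add 'ay': 'aboneyay'.

aboneyay


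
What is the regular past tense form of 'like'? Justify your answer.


Apply rule: Add -d (word ends in -e). 'like' becomes 'liked'.

liked


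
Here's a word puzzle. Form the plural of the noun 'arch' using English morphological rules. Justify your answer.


Apply rule: Add -es (sibilant/fricative ending). 'arch' becomes 'arches'.

arches


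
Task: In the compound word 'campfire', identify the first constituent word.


Split 'campfire' into 'camp' + 'fire'. The first part is 'camp'.

camp


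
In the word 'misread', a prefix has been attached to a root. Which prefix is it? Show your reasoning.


The word 'misread' = 'mis' (prefix) + 'read' (root). The prefix is 'mis'.

mis


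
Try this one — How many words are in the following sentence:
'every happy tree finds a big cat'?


Split into words: every | happy | tree | finds | a | big | cat = 7 words.

7


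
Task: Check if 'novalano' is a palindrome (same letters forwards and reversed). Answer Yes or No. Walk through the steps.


Forward: 'novalano'
Reversed: 'onalavon'
They differ.

No


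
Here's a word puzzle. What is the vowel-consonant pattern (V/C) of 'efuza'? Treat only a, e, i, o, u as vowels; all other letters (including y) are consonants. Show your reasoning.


Letter mapping: e = V, f = C, u = V, z = C, a = V.

VCVCV


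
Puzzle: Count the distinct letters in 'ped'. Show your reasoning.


Unique letters in 'ped': {d, e, p} = 3 distinct letters.

3


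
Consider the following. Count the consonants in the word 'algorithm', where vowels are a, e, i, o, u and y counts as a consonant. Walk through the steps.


Consonants in 'algorithm': l, g, r, t, h, m = 6 consonants.

6


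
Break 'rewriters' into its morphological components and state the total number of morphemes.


Step 1: Identify prefix: 're' (meaning: again)
Step 2: Identify root: 'write'
Step 3: Identify suffix(es): 'er, s'
Decomposition: re- (prefix: again) + write (root) + -er (suffix: one who) + -s (plural)
Total morphemes: 4

4 morphemes (re- (prefix: again) + write (root) + -er (suffix: one who) + -s (plural))


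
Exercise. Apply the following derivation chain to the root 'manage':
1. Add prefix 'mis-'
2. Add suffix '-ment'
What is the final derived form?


Step 1: Add prefix 'mis-' to 'manage' = 'mismanage'
Step 2: Add suffix '-ment' to 'mismanage' = 'mismanagement'

mismanagement


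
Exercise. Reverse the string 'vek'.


Reverse 'vek' character by character: 'kev'.

kev


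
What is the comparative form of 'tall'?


Apply comparative formation (add -er): 'tall' -> 'taller'.

taller


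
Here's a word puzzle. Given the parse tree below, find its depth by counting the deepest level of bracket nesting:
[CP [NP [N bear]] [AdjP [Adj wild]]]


Count bracket nesting levels:
'[' at pos 0: depth = 1
'[' at pos 4: depth = 2
'[' at pos 8: depth = 3
'[' at pos 18: depth = 2
'[' at pos 24: depth = 3
Maximum depth reached: 3

3


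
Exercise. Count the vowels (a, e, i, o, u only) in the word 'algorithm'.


Vowels in 'algorithm': a, o, i = 3 vowels.

3


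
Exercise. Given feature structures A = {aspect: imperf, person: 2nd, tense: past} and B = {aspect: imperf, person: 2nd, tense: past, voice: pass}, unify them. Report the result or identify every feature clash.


Compare features:
aspect: A=imperf vs B=imperf -> unified: imperf
person: A=2nd vs B=2nd -> unified: 2nd
tense: A=past vs B=past -> unified: past
voice: A=_ vs B=pass -> unified: pass
No clashes found.

Unified: {aspect: imperf, person: 2nd, tense: past, voice: pass}


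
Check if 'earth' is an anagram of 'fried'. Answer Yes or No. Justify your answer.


Sorted letters of 'earth': 'aehrt'
Sorted letters of 'fried': 'defir'
They do not match.

No


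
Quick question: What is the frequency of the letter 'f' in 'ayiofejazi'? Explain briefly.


Letter 'f' in 'ayiofejazi': found at position(s) 5 = 1 occurrence(s).

1


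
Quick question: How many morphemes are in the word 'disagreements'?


Decomposition: dis- (prefix) + agree (root) + -ment (suffix) + -s (plural) = 4 morpheme(s)

4 morphemes


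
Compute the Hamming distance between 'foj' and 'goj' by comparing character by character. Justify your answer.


Alignment:
Position 1: 'f' vs 'g' = DIFFER
Position 2: 'o' vs 'o' = match
Position 3: 'j' vs 'j' = match
Total differences: 1

1


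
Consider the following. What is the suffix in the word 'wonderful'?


The word 'wonderful' = 'wonder' (root) + '-ful' (suffix). The suffix is '-ful'.

ful


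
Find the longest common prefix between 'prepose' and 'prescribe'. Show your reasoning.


Compare from the start: 3 characters match: 'pre'. Mismatch at position 4: 'p' vs 's'.

pre


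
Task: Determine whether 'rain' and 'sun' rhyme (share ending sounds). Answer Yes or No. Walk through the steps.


Rime (stressed vowel + following sounds) of 'rain': -ain = /eɪn/
Rime of 'sun': -un = /ʌn/
/eɪn/ and /ʌn/ are different ending sounds, so the words do not rhyme.

No


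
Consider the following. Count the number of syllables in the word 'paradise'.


Break 'paradise' into syllables: par-a-dise -> par | a | dise = 3 syllables

3 syllables


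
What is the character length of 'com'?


Spell out 'com' and number each letter: c(1), o(2), m(3). Total: 3 letters.

3


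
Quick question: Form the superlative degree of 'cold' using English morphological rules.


Apply superlative formation (add -est): 'cold' -> 'coldest'.

coldest


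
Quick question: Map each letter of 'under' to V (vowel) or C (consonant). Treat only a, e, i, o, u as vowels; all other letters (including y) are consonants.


Letter mapping: u = V, n = C, d = C, e = V, r = C.

VCCVC


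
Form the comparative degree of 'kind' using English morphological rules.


Apply comparative formation (add -er): 'kind' -> 'kinder'.

kinder


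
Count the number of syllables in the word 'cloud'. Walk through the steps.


Break 'cloud' into syllables: cloud -> cloud = 1 syllable

1 syllable


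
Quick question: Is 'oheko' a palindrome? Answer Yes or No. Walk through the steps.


Forward: 'oheko'
Reversed: 'okeho'
They differ.

No


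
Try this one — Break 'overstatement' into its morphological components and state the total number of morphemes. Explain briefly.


Step 1: Identify prefix: 'over' (meaning: excessively)
Step 2: Identify root: 'state'
Step 3: Identify suffix(es): 'ment'
Decomposition: over- (prefix: excessively) + state (root) + -ment (suffix: action/result)
Total morphemes: 3

3 morphemes (over- (prefix: excessively) + state (root) + -ment (suffix: action/result))


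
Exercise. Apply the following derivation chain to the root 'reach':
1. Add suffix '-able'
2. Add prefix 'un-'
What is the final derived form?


Step 1: Add suffix '-able' to 'reach' = 'reachable'
Step 2: Add prefix 'un-' to 'reachable' = 'unreachable'

unreachable


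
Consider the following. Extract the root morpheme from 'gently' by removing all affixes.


Remove suffix '-ly' from 'gently' to get root 'gentle'.

gentle


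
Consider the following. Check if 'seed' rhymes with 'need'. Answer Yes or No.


Rime (stressed vowel + following sounds) of 'seed': -eed = /iːd/
Rime of 'need': -eed = /iːd/
/iːd/ and /iːd/ are the same ending sound, so the words rhyme.

Yes


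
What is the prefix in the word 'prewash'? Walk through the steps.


The word 'prewash' = 'pre' (prefix) + 'wash' (root). The prefix is 'pre'.

pre


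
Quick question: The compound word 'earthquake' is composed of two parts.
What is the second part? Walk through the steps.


Split 'earthquake' into 'earth' + 'quake'. The second part is 'quake'.

quake


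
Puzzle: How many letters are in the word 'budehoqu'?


Spell out 'budehoqu' and number each letter: b(1), u(2), d(3), e(4), h(5), o(6), q(7), u(8). Total: 8 letters.

8


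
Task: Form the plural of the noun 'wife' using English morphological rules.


Apply rule: Change -fe to -ves. 'wife' becomes 'wives'.

wives


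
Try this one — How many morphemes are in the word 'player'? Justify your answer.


Decomposition: play (root) + -er (suffix) = 2 morpheme(s)

2 morphemes


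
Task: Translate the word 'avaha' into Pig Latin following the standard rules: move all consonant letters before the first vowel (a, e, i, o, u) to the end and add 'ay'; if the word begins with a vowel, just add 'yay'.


'avaha' starts with a vowel, so add 'yay': 'avahayay'.

avahayay


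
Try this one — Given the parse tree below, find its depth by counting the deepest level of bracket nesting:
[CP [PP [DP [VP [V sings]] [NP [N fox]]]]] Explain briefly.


Count bracket nesting levels:
'[' at pos 0: depth = 1
'[' at pos 4: depth = 2
'[' at pos 8: depth = 3
'[' at pos 12: depth = 4
'[' at pos 16: depth = 5
'[' at pos 27: depth = 4
'[' at pos 31: depth = 5
Maximum depth reached: 5

5


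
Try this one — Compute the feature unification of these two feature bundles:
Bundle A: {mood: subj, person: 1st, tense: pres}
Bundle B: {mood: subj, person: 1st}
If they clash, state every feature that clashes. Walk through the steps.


Compare features:
mood: A=subj vs B=subj -> unified: subj
person: A=1st vs B=1st -> unified: 1st
tense: A=pres vs B=_ -> unified: pres
No clashes found.

Unified: {mood: subj, person: 1st, tense: pres}


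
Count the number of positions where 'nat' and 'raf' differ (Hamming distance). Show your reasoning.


Alignment:
Position 1: 'n' vs 'r' = DIFFER
Position 2: 'a' vs 'a' = match
Position 3: 't' vs 'f' = DIFFER
Total differences: 2

2


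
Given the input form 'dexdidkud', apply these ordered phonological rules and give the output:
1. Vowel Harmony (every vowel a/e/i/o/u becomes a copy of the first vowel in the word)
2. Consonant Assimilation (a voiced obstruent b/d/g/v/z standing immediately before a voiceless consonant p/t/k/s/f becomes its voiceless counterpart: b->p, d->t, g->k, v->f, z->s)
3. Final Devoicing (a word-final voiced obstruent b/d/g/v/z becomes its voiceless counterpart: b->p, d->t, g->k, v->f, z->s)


Starting form: 'dexdidkud'
Rule 1: Vowel Harmony: all vowels become 'e' (matching first vowel). 'dexdidkud' -> 'dexdedked'
Rule 2: Consonant Assimilation: voiced obstruent before voiceless consonant becomes voiceless ('dk' -> 'tk'). 'dexdedked' -> 'dexdetked'
Rule 3: Final Devoicing: word-final voiced obstruent 'd' becomes voiceless 't'. 'dexdetked' -> 'dexdetket'
Final form: 'dexdetket'

dexdetket


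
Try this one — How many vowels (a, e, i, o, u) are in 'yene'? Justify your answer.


Vowels in 'yene': e, e = 2 vowels.

2


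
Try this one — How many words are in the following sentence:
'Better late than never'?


Split into words: Better | late | than | never = 4 words.

4


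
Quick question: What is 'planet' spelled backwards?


Reverse 'planet' character by character: 'tenalp'.

tenalp


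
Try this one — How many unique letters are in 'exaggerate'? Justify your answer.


Unique letters in 'exaggerate': {a, e, g, r, t, x} = 6 distinct letters.

6


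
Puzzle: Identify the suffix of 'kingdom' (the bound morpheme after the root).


The word 'kingdom' = 'king' (root) + '-dom' (suffix). The suffix is '-dom'.

dom


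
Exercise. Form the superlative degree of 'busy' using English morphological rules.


Apply superlative formation (consonant + y: change y to i, add -est): 'busy' -> 'busiest'.

busiest


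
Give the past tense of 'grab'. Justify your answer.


Apply rule: Double final consonant and add -ed. 'grab' becomes 'grabbed'.

grabbed


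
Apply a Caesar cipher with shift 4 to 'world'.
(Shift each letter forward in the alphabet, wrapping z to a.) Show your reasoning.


Shift each letter by 4: w -> a, o -> s, r -> v, l -> p, d -> h. Result: 'asvph'.

asvph


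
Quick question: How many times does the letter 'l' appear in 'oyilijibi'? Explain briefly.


Letter 'l' in 'oyilijibi': found at position(s) 4 = 1 occurrence(s).

1


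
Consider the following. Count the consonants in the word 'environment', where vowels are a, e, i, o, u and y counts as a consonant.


Consonants in 'environment': n, v, r, n, m, n, t = 7 consonants.

7


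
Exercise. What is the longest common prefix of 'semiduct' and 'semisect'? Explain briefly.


Compare from the start: 4 characters match: 'semi'. Mismatch at position 5: 'd' vs 's'.

semi


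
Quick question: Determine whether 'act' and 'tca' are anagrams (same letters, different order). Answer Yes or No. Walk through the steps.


Sorted letters of 'act': 'act'
Sorted letters of 'tca': 'act'
They match.

Yes


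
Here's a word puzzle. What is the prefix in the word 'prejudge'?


The word 'prejudge' = 'pre' (prefix) + 'judge' (root). The prefix is 'pre'.

pre


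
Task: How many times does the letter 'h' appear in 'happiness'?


Letter 'h' in 'happiness': found at position(s) 1 = 1 occurrence(s).

1


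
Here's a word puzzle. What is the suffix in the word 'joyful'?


The word 'joyful' = 'joy' (root) + '-ful' (suffix). The suffix is '-ful'.

ful


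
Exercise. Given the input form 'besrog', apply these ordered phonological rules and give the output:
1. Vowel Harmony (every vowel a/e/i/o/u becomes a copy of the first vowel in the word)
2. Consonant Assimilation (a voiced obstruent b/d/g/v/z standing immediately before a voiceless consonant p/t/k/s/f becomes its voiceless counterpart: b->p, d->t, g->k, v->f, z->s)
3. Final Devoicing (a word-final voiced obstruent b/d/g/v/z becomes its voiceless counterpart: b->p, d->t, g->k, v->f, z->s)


Starting form: 'besrog'
Rule 1: Vowel Harmony: all vowels become 'e' (matching first vowel). 'besrog' -> 'besreg'
Rule 2: Consonant Assimilation: no voiced obstruent (b/d/g/v/z) stands immediately before a voiceless consonant (p/t/k/s/f). No change.
Rule 3: Final Devoicing: word-final voiced obstruent 'g' becomes voiceless 'k'. 'besreg' -> 'besrek'
Final form: 'besrek'

besrek


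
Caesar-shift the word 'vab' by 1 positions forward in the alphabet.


Shift each letter by 1: v -> w, a -> b, b -> c. Result: 'wbc'.

wbc


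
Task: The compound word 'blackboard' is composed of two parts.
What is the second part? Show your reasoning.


Split 'blackboard' into 'black' + 'board'. The second part is 'board'.

board


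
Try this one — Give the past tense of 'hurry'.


Apply rule: Change -y to -ied. 'hurry' becomes 'hurried'.

hurried


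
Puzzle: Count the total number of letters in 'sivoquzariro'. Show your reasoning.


Spell out 'sivoquzariro' and number each letter: s(1), i(2), v(3), o(4), q(5), u(6), z(7), a(8), r(9), i(10), r(11), o(12). Total: 12 letters.

12


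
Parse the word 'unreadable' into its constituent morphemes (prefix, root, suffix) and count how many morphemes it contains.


Step 1: Identify prefix: 'un' (meaning: not/reverse)
Step 2: Identify root: 'read'
Step 3: Identify suffix(es): 'able'
Decomposition: un- (prefix: not/reverse) + read (root) + -able (suffix: capable of)
Total morphemes: 3

3 morphemes (un- (prefix: not/reverse) + read (root) + -able (suffix: capable of))


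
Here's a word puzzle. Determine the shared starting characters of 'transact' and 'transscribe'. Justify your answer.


Compare from the start: 5 characters match: 'trans'. Mismatch at position 6: 'a' vs 's'.

trans


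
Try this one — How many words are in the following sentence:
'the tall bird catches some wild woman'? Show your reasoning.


Split into words: the | tall | bird | catches | some | wild | woman = 7 words.

7


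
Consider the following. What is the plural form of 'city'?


Apply rule: Change -y to -ies (consonant + y). 'city' becomes 'cities'.

cities


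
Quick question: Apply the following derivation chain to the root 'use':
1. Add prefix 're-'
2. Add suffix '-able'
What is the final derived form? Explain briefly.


Step 1: Add prefix 're-' to 'use' = 'reuse'
Step 2: Add suffix '-able' to 'reuse' = 'reusable'

reusable


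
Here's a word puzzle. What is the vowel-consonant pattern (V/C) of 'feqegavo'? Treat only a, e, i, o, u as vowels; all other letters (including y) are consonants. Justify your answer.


Letter mapping: f = C, e = V, q = C, e = V, g = C, a = V, v = C, o = V.

CVCVCVCV


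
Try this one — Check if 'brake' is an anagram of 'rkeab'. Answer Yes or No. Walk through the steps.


Sorted letters of 'brake': 'abekr'
Sorted letters of 'rkeab': 'abekr'
They match.

Yes


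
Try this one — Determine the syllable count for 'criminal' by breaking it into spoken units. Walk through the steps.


Break 'criminal' into syllables: crim-i-nal -> crim | i | nal = 3 syllables

3 syllables


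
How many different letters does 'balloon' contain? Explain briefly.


Unique letters in 'balloon': {a, b, l, n, o} = 5 distinct letters.

5


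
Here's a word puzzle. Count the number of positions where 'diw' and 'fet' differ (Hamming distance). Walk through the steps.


Alignment:
Position 1: 'd' vs 'f' = DIFFER
Position 2: 'i' vs 'e' = DIFFER
Position 3: 'w' vs 't' = DIFFER
Total differences: 3

3


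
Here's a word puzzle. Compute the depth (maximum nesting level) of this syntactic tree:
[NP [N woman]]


Count bracket nesting levels:
'[' at pos 0: depth = 1
'[' at pos 4: depth = 2
Maximum depth reached: 2

2


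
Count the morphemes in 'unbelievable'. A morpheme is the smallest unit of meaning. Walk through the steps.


Decomposition: un- (prefix) + believe (root) + -able (suffix) = 3 morpheme(s)

3 morphemes


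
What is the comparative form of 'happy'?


Apply comparative formation (consonant + y: change y to i, add -er): 'happy' -> 'happier'.

happier


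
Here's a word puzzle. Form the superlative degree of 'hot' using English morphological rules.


Apply superlative formation (double final consonant, add -est): 'hot' -> 'hottest'.

hottest


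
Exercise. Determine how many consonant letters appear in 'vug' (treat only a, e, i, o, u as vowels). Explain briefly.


Consonants in 'vug': v, g = 2 consonants.

2


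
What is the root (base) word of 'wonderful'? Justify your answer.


Remove suffix '-ful' from 'wonderful' to get root 'wonder'.

wonder


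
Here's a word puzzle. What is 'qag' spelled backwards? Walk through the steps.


Reverse 'qag' character by character: 'gaq'.

gaq


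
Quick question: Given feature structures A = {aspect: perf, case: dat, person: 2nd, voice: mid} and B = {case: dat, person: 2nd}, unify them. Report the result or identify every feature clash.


Compare features:
aspect: A=perf vs B=_ -> unified: perf
case: A=dat vs B=dat -> unified: dat
person: A=2nd vs B=2nd -> unified: 2nd
voice: A=mid vs B=_ -> unified: mid
No clashes found.

Unified: {aspect: perf, case: dat, person: 2nd, voice: mid}


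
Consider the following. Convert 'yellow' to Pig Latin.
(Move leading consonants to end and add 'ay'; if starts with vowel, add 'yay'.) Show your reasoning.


'yellow': move consonant cluster 'y' to end and add 'ay': 'ellowyay'.

ellowyay


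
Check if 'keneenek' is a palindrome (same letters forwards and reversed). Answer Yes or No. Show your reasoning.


Forward: 'keneenek'
Reversed: 'keneenek'
They are identical.

Yes


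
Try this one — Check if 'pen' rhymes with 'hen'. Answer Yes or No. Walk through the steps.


Rime (stressed vowel + following sounds) of 'pen': -en = /ɛn/
Rime of 'hen': -en = /ɛn/
/ɛn/ and /ɛn/ are the same ending sound, so the words rhyme.

Yes


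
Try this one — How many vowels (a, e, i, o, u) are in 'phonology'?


Vowels in 'phonology': o, o, o = 3 vowels.

3


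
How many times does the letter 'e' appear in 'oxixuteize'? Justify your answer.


Letter 'e' in 'oxixuteize': found at position(s) 7, 10 = 2 occurrence(s).

2


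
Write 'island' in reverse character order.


Reverse 'island' character by character: 'dnalsi'.

dnalsi


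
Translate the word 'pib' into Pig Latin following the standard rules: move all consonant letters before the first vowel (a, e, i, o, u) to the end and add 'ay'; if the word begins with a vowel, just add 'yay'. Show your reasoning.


'pib': move consonant cluster 'p' to end and add 'ay': 'ibpay'.

ibpay


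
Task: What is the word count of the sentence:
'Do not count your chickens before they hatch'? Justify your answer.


Split into words: Do | not | count | your | chickens | before | they | hatch = 8 words.

8


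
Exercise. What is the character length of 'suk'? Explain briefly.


Spell out 'suk' and number each letter: s(1), u(2), k(3). Total: 3 letters.

3


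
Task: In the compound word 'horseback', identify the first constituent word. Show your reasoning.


Split 'horseback' into 'horse' + 'back'. The first part is 'horse'.

horse


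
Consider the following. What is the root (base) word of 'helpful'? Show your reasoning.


Remove suffix '-ful' from 'helpful' to get root 'help'.

help


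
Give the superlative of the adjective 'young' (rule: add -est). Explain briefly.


Apply superlative formation (add -est): 'young' -> 'youngest'.

youngest


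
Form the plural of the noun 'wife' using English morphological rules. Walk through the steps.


Apply rule: Change -fe to -ves. 'wife' becomes 'wives'.

wives


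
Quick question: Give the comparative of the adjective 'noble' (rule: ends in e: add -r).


Apply comparative formation (ends in e: add -r): 'noble' -> 'nobler'.

nobler


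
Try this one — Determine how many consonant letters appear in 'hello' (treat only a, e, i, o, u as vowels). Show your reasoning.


Consonants in 'hello': h, l, l = 3 consonants.

3


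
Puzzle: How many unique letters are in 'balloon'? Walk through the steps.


Unique letters in 'balloon': {a, b, l, n, o} = 5 distinct letters.

5


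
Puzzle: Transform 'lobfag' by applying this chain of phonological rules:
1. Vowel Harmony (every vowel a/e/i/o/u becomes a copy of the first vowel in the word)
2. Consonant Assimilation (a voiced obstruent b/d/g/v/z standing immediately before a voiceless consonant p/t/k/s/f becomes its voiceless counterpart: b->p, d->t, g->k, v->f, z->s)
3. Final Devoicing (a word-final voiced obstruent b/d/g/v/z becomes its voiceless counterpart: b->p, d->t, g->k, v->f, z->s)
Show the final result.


Starting form: 'lobfag'
Rule 1: Vowel Harmony: all vowels become 'o' (matching first vowel). 'lobfag' -> 'lobfog'
Rule 2: Consonant Assimilation: voiced obstruent before voiceless consonant becomes voiceless ('bf' -> 'pf'). 'lobfog' -> 'lopfog'
Rule 3: Final Devoicing: word-final voiced obstruent 'g' becomes voiceless 'k'. 'lopfog' -> 'lopfok'
Final form: 'lopfok'

lopfok


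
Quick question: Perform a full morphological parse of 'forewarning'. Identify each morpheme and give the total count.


Step 1: Identify prefix: 'fore' (meaning: before/front)
Step 2: Identify root: 'warn'
Step 3: Identify suffix(es): 'ing'
Decomposition: fore- (prefix: before/front) + warn (root) + -ing (suffix: ongoing action)
Total morphemes: 3

3 morphemes (fore- (prefix: before/front) + warn (root) + -ing (suffix: ongoing action))


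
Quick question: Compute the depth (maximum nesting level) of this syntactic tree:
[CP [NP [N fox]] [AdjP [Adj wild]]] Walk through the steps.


Count bracket nesting levels:
'[' at pos 0: depth = 1
'[' at pos 4: depth = 2
'[' at pos 8: depth = 3
'[' at pos 17: depth = 2
'[' at pos 23: depth = 3
Maximum depth reached: 3

3


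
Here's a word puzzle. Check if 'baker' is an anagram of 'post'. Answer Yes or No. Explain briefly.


Sorted letters of 'baker': 'abekr'
Sorted letters of 'post': 'opst'
They do not match.

No


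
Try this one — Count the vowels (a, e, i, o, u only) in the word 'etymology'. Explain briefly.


Vowels in 'etymology': e, o, o = 3 vowels.

3


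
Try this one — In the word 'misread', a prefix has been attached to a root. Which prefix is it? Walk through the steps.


The word 'misread' = 'mis' (prefix) + 'read' (root). The prefix is 'mis'.

mis


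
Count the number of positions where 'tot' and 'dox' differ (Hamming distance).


Alignment:
Position 1: 't' vs 'd' = DIFFER
Position 2: 'o' vs 'o' = match
Position 3: 't' vs 'x' = DIFFER
Total differences: 2

2


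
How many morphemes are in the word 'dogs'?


Decomposition: dog (root) + -s (plural) = 2 morpheme(s)

2 morphemes


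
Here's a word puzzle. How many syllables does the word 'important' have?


Break 'important' into syllables: im-por-tant -> im | por | tant = 3 syllables

3 syllables


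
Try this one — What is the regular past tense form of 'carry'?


Apply rule: Change -y to -ied. 'carry' becomes 'carried'.

carried


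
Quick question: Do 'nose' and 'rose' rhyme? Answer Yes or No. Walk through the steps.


Rime (stressed vowel + following sounds) of 'nose': -ose = /oʊz/
Rime of 'rose': -ose = /oʊz/
/oʊz/ and /oʊz/ are the same ending sound, so the words rhyme.

Yes


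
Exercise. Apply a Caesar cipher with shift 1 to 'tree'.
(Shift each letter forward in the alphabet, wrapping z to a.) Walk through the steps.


Shift each letter by 1: t -> u, r -> s, e -> f, e -> f. Result: 'usff'.

usff


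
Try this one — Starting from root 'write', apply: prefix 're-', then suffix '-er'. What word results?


Step 1: Add prefix 're-' to 'write' = 'rewrite'
Step 2: Add suffix '-er' to 'rewrite' = 'rewriter'

rewriter


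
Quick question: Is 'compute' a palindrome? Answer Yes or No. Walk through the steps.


Forward: 'compute'
Reversed: 'etupmoc'
They differ.

No


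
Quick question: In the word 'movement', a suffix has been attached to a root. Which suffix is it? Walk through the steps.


The word 'movement' = 'move' (root) + '-ment' (suffix). The suffix is '-ment'.

ment


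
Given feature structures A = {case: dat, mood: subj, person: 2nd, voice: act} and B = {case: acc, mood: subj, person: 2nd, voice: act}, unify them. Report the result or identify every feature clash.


Compare features:
case: A=dat vs B=acc -> CLASH
mood: A=subj vs B=subj -> unified: subj
person: A=2nd vs B=2nd -> unified: 2nd
voice: A=act vs B=act -> unified: act
Clash detected on feature 'case' (dat vs acc); unification fails.

CLASH on 'case' (dat vs acc)


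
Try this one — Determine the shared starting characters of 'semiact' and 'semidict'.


Compare from the start: 4 characters match: 'semi'. Mismatch at position 5: 'a' vs 'd'.

semi


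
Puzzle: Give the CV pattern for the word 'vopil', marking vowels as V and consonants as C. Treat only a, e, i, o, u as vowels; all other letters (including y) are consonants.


Letter mapping: v = C, o = V, p = C, i = V, l = C.

CVCVC


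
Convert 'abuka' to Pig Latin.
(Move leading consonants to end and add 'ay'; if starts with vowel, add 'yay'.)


'abuka' starts with a vowel, so add 'yay': 'abukayay'.

abukayay


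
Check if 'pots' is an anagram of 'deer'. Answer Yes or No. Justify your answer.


Sorted letters of 'pots': 'opst'
Sorted letters of 'deer': 'deer'
They do not match.

No


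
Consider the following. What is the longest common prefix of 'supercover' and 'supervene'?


Compare from the start: 5 characters match: 'super'. Mismatch at position 6: 'c' vs 'v'.

super


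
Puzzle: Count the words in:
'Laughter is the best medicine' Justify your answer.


Split into words: Laughter | is | the | best | medicine = 5 words.

5


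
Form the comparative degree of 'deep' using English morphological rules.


Apply comparative formation (add -er): 'deep' -> 'deeper'.

deeper


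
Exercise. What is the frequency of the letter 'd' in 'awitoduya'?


Letter 'd' in 'awitoduya': found at position(s) 6 = 1 occurrence(s).

1


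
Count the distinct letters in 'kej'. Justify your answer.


Unique letters in 'kej': {e, j, k} = 3 distinct letters.

3


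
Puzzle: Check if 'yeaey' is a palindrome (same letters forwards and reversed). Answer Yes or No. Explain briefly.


Forward: 'yeaey'
Reversed: 'yeaey'
They are identical.

Yes


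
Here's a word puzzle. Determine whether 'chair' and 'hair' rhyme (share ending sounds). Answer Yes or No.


Rime (stressed vowel + following sounds) of 'chair': -air = /ɛər/
Rime of 'hair': -air = /ɛər/
/ɛər/ and /ɛər/ are the same ending sound, so the words rhyme.

Yes


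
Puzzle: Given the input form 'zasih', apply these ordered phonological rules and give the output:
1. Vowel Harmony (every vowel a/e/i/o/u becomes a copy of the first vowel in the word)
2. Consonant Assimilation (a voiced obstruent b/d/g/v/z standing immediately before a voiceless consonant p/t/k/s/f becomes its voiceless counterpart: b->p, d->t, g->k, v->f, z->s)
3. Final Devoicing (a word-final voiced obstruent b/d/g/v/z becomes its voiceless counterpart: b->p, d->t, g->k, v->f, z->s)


Starting form: 'zasih'
Rule 1: Vowel Harmony: all vowels become 'a' (matching first vowel). 'zasih' -> 'zasah'
Rule 2: Consonant Assimilation: no voiced obstruent (b/d/g/v/z) stands immediately before a voiceless consonant (p/t/k/s/f). No change.
Rule 3: Final Devoicing: final consonant 'h' is not one of the voiced obstruents b/d/g/v/z. No change.
Final form: 'zasah'

zasah


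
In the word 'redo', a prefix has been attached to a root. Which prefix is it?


The word 'redo' = 're' (prefix) + 'do' (root). The prefix is 're'.

re


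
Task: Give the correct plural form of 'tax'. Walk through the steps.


Apply rule: Add -es (sibilant/fricative ending). 'tax' becomes 'taxes'.

taxes


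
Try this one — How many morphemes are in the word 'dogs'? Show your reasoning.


Decomposition: dog (root) + -s (plural) = 2 morpheme(s)

2 morphemes


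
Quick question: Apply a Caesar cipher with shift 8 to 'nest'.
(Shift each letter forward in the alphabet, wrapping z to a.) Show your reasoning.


Shift each letter by 8: n -> v, e -> m, s -> a, t -> b. Result: 'vmab'.

vmab


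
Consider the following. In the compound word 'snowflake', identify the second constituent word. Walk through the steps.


Split 'snowflake' into 'snow' + 'flake'. The second part is 'flake'.

flake


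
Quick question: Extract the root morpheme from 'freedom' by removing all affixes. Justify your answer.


Remove suffix '-dom' from 'freedom' to get root 'free'.

free


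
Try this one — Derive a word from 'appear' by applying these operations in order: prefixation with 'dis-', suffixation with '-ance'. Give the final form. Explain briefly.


Step 1: Add prefix 'dis-' to 'appear' = 'disappear'
Step 2: Add suffix '-ance' to 'disappear' = 'disappearance'

disappearance


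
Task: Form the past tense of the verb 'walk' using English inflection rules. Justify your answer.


Apply rule: Add -ed. 'walk' becomes 'walked'.

walked


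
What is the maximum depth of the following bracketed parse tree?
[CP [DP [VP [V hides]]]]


Count bracket nesting levels:
'[' at pos 0: depth = 1
'[' at pos 4: depth = 2
'[' at pos 8: depth = 3
'[' at pos 12: depth = 4
Maximum depth reached: 4

4


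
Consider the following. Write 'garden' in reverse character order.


Reverse 'garden' character by character: 'nedrag'.

nedrag


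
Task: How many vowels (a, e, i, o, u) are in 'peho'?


Vowels in 'peho': e, o = 2 vowels.

2


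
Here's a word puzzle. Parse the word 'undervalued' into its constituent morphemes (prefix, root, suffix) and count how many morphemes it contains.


Step 1: Identify prefix: 'under' (meaning: beneath/insufficient)
Step 2: Identify root: 'value'
Step 3: Identify suffix(es): 'ed'
Decomposition: under- (prefix: beneath/insufficient) + value (root) + -ed (suffix: past)
Total morphemes: 3

3 morphemes (under- (prefix: beneath/insufficient) + value (root) + -ed (suffix: past))


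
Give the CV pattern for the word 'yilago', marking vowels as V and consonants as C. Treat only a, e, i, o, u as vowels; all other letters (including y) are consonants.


Letter mapping: y = C, i = V, l = C, a = V, g = C, o = V.

CVCVCV


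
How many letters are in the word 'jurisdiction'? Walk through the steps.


Spell out 'jurisdiction' and number each letter: j(1), u(2), r(3), i(4), s(5), d(6), i(7), c(8), t(9), i(10), o(11), n(12). Total: 12 letters.

12


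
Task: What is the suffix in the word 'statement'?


The word 'statement' = 'state' (root) + '-ment' (suffix). The suffix is '-ment'.

ment


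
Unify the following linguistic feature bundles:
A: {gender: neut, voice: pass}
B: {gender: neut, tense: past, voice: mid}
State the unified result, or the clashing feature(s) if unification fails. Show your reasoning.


Compare features:
gender: A=neut vs B=neut -> unified: neut
tense: A=_ vs B=past -> unified: past
voice: A=pass vs B=mid -> CLASH
Clash detected on feature 'voice' (pass vs mid); unification fails.

CLASH on 'voice' (pass vs mid)


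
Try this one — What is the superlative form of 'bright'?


Apply superlative formation (add -est): 'bright' -> 'brightest'.

brightest


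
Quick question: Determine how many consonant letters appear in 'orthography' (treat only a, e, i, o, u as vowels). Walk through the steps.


Consonants in 'orthography': r, t, h, g, r, p, h, y = 8 consonants.

8


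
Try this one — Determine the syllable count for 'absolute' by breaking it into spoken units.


Break 'absolute' into syllables: ab-so-lute -> ab | so | lute = 3 syllables

3 syllables


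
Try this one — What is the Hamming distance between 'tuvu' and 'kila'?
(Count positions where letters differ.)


Alignment:
Position 1: 't' vs 'k' = DIFFER
Position 2: 'u' vs 'i' = DIFFER
Position 3: 'v' vs 'l' = DIFFER
Position 4: 'u' vs 'a' = DIFFER
Total differences: 4

4


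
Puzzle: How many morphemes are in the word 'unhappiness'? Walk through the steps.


Decomposition: un- (prefix) + happy (root) + -ness (suffix) = 3 morpheme(s)

3 morphemes


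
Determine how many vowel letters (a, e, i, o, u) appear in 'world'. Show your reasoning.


Vowels in 'world': o = 1 vowels.

1


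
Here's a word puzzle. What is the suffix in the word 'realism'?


The word 'realism' = 'real' (root) + '-ism' (suffix). The suffix is '-ism'.

ism


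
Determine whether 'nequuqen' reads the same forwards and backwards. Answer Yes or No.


Forward: 'nequuqen'
Reversed: 'nequuqen'
They are identical.

Yes


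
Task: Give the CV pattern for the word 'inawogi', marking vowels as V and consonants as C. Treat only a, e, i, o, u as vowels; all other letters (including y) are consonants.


Letter mapping: i = V, n = C, a = V, w = C, o = V, g = C, i = V.

VCVCVCV


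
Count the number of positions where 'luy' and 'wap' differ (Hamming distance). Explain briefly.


Alignment:
Position 1: 'l' vs 'w' = DIFFER
Position 2: 'u' vs 'a' = DIFFER
Position 3: 'y' vs 'p' = DIFFER
Total differences: 3

3


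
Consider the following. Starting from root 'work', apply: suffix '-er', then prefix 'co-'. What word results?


Step 1: Add suffix '-er' to 'work' = 'worker'
Step 2: Add prefix 'co-' to 'worker' = 'coworker'

coworker


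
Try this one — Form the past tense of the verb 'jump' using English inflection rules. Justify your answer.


Apply rule: Add -ed. 'jump' becomes 'jumped'.

jumped


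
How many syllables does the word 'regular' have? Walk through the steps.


Break 'regular' into syllables: reg-u-lar -> reg | u | lar = 3 syllables

3 syllables


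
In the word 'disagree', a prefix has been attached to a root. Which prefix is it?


The word 'disagree' = 'dis' (prefix) + 'agree' (root). The prefix is 'dis'.

dis


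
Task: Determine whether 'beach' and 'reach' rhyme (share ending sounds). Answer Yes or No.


Rime (stressed vowel + following sounds) of 'beach': -each = /iːtʃ/
Rime of 'reach': -each = /iːtʃ/
/iːtʃ/ and /iːtʃ/ are the same ending sound, so the words rhyme.

Yes
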